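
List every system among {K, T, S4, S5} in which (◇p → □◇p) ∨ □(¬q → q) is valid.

S5

S4-tableau for the negation ¬((◇p → □◇p) ∨ □(¬q → q)):
1. ¬((◇p → □◇p) ∨ □(¬q → q)), 0
2. ¬(◇p → □◇p), 0   [¬∨-rule on 1]
3. ¬□(¬q → q), 0   [¬∨-rule on 1]
4. ◇p, 0   [¬→-rule on 2]
5. ¬□◇p, 0   [¬→-rule on 2]
6. ¬(¬q → q), 1   [¬□-rule on 3: fresh world 1, 0R1]
7. ¬q, 1   [¬→-rule on 6]
8. p, 2   [◇-rule on 4: fresh world 2, 0R2]
9. ¬◇p, 3   [¬□-rule on 5: fresh world 3, 0R3]
10. ¬p, 3   [¬◇-rule on 9 via 3R3]
Accessibility: 0R0, 0R1, 0R2, 0R3, 1R1, 2R2, 3R3
Complete open branch: countermodel on an S4-frame, so not valid in S4, nor in K, T (the same frame is also a K-frame and a T-frame).
S5-tableau for the negation ¬((◇p → □◇p) ∨ □(¬q → q)):
1. ¬((◇p → □◇p) ∨ □(¬q → q)), 0
2. ¬(◇p → □◇p), 0   [¬∨-rule on 1]
3. ¬□(¬q → q), 0   [¬∨-rule on 1]
4. ◇p, 0   [¬→-rule on 2]
5. ¬□◇p, 0   [¬→-rule on 2]
6. ¬(¬q → q), 1   [¬□-rule on 3: fresh world 1, 0R1]
7. ¬q, 1   [¬→-rule on 6]
8. p, 2   [◇-rule on 4: fresh world 2, 0R2]
9. ¬◇p, 3   [¬□-rule on 5: fresh world 3, 0R3]
10. ¬p, 0   [¬◇-rule on 9 via 3R0]
11. ¬p, 1   [¬◇-rule on 9 via 3R1]
12. ¬p, 2   [¬◇-rule on 9 via 3R2]
Accessibility: 0R0, 0R1, 0R2, 0R3, 1R0, 1R1, 1R2, 1R3, 2R0, 2R1, 2R2, 2R3, 3R0, 3R1, 3R2, 3R3
Branch closes: p and ¬p both at 2.
Every branch closes (one shown): valid in S5.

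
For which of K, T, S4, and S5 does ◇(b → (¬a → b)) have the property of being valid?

T-tableau for the negation ¬◇(b → (¬a → b)):
1. ¬◇(b → (¬a → b)), 0
2. ¬(b → (¬a → b)), 0
3. b, 0
4. ¬(¬a → b), 0
5. ¬a, 0
6. ¬b, 0
Accessibility: 0R0
Branch closes: b and ¬b both at 0.
Every branch closes (one shown): valid in T, hence also in S4, S5 (every theorem of T is a theorem of S4 and S5).
K-tableau for the negation ¬◇(b → (¬a → b)):
1. ¬◇(b → (¬a → b)), 0
Complete open branch: countermodel on a K-frame, so not valid in K.

T, S4, S5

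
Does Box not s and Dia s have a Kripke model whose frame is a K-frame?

Unsatisfiable (every branch closes)

1. Box not s and Dia s, w0
2. Box not s, w0   [and-rule on 1]
3. Dia s, w0   [and-rule on 1]
4. s, w1   [Dia-rule on 3: fresh world w1, w0Rw1]
5. not s, w1   [Box-rule on 2 via w0Rw1]
Accessibility: w0Rw1
Branch closes: s and not s both at w1.
Every branch closes; the branch above is one of them.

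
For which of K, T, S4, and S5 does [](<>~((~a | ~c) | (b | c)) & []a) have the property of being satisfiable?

K

K-tableau for the formula:
1. [](<>~((~a | ~c) | (b | c)) & []a), 0
Complete open branch: satisfiable in K.
T-tableau for the formula:
1. [](<>~((~a | ~c) | (b | c)) & []a), 0
2. <>~((~a | ~c) | (b | c)) & []a, 0
3. <>~((~a | ~c) | (b | c)), 0
4. []a, 0
5. a, 0
6. ~((~a | ~c) | (b | c)), 1
7. ~(~a | ~c), 1
8. ~(b | c), 1
9. a, 1
10. c, 1
11. ~b, 1
12. ~c, 1
Accessibility: 0R0, 0R1, 1R1
Branch closes: c and ~c both at 1.
Every branch closes (one shown): unsatisfiable in T, hence also in S4, S5 (every S4/S5-frame is a T-frame).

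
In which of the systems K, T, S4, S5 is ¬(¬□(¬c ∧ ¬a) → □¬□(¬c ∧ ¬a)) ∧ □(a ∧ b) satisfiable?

K

T-tableau for the formula:
1. ¬(¬□(¬c ∧ ¬a) → □¬□(¬c ∧ ¬a)) ∧ □(a ∧ b), 0
2. ¬(¬□(¬c ∧ ¬a) → □¬□(¬c ∧ ¬a)), 0   [∧-rule on 1]
3. □(a ∧ b), 0   [∧-rule on 1]
4. ¬□(¬c ∧ ¬a), 0   [¬→-rule on 2]
5. ¬□¬□(¬c ∧ ¬a), 0   [¬→-rule on 2]
6. a ∧ b, 0   [□-rule on 3 via 0R0]
7. a, 0   [∧-rule on 6]
8. b, 0   [∧-rule on 6]
9. ¬(¬c ∧ ¬a), 1   [¬□-rule on 4: fresh world 1, 0R1]
10. a ∧ b, 1   [□-rule on 3 via 0R1]
11. a, 1   [∧-rule on 10]
12. b, 1   [∧-rule on 10]
13. □(¬c ∧ ¬a), 2   [¬□-rule on 5: fresh world 2, 0R2]
14. a ∧ b, 2   [□-rule on 3 via 0R2]
15. a, 2   [∧-rule on 14]
16. b, 2   [∧-rule on 14]
17. ¬c ∧ ¬a, 2   [□-rule on 13 via 2R2]
18. ¬c, 2   [∧-rule on 17]
19. ¬a, 2   [∧-rule on 17]
Accessibility: 0R0, 0R1, 0R2, 1R1, 2R2
Branch closes: a and ¬a both at 2.
Every branch closes (one shown): unsatisfiable in T, hence also in S4, S5 (every S4/S5-frame is a T-frame).
K-tableau for the formula:
1. ¬(¬□(¬c ∧ ¬a) → □¬□(¬c ∧ ¬a)) ∧ □(a ∧ b), 0
2. ¬(¬□(¬c ∧ ¬a) → □¬□(¬c ∧ ¬a)), 0   [∧-rule on 1]
3. □(a ∧ b), 0   [∧-rule on 1]
4. ¬□(¬c ∧ ¬a), 0   [¬→-rule on 2]
5. ¬□¬□(¬c ∧ ¬a), 0   [¬→-rule on 2]
6. ¬(¬c ∧ ¬a), 1   [¬□-rule on 4: fresh world 1, 0R1]
7. a ∧ b, 1   [□-rule on 3 via 0R1]
8. a, 1   [∧-rule on 7]
9. b, 1   [∧-rule on 7]
10. □(¬c ∧ ¬a), 2   [¬□-rule on 5: fresh world 2, 0R2]
11. a ∧ b, 2   [□-rule on 3 via 0R2]
12. a, 2   [∧-rule on 11]
13. b, 2   [∧-rule on 11]
Accessibility: 0R1, 0R2
Complete open branch: satisfiable in K.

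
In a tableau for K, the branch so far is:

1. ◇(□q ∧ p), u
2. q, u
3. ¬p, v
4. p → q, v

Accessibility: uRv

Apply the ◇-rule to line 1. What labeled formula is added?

a fresh world w with uRw, and □q ∧ p at w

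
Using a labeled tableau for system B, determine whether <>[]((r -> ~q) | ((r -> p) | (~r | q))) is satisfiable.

Satisfiable (open branch found)

1. <>[]((r -> ~q) | ((r -> p) | (~r | q))), w0
2. []((r -> ~q) | ((r -> p) | (~r | q))), w1
3. (r -> ~q) | ((r -> p) | (~r | q)), w0
4. (r -> ~q) | ((r -> p) | (~r | q)), w1
5. (r -> p) | (~r | q), w0
6. (r -> p) | (~r | q), w1
7. ~r | q, w0
8. ~r | q, w1
9. q, w0
10. q, w1
Accessibility: w0Rw0, w0Rw1, w1Rw0, w1Rw1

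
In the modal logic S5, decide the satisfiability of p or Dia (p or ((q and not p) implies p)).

Satisfiable

1. p or Dia (p or ((q and not p) implies p)), 0
2. Dia (p or ((q and not p) implies p)), 0
3. p or ((q and not p) implies p), 1
4. (q and not p) implies p, 1
5. p, 1
Accessibility: 0R0, 0R1, 1R0, 1R1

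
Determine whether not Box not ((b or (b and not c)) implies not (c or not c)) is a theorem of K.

Invalid (countermodel exists)

Tableau for the negation Box not ((b or (b and not c)) implies not (c or not c)):
1. Box not ((b or (b and not c)) implies not (c or not c)), 0
The negation has an open branch (countermodel exists).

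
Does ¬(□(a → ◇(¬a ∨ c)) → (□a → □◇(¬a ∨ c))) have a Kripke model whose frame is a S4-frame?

Unsatisfiable

1. ¬(□(a → ◇(¬a ∨ c)) → (□a → □◇(¬a ∨ c))), w0
2. □(a → ◇(¬a ∨ c)), w0   [¬→-rule on 1]
3. ¬(□a → □◇(¬a ∨ c)), w0   [¬→-rule on 1]
4. □a, w0   [¬→-rule on 3]
5. ¬□◇(¬a ∨ c), w0   [¬→-rule on 3]
6. a → ◇(¬a ∨ c), w0   [□-rule on 2 via w0Rw0]
7. a, w0   [□-rule on 4 via w0Rw0]
8. ◇(¬a ∨ c), w0   [→-rule on 6 (branches; this branch)]
9. ¬◇(¬a ∨ c), w1   [¬□-rule on 5: fresh world w1, w0Rw1]
10. a → ◇(¬a ∨ c), w1   [□-rule on 2 via w0Rw1]
11. a, w1   [□-rule on 4 via w0Rw1]
12. ¬(¬a ∨ c), w1   [¬◇-rule on 9 via w1Rw1]
13. ¬c, w1   [¬∨-rule on 12]
14. ◇(¬a ∨ c), w1   [→-rule on 10 (branches; this branch)]
15. ¬a ∨ c, w2   [◇-rule on 8: fresh world w2, w0Rw2]
16. a → ◇(¬a ∨ c), w2   [□-rule on 2 via w0Rw2]
17. a, w2   [□-rule on 4 via w0Rw2]
18. c, w2   [∨-rule on 15 (branches; this branch)]
19. ◇(¬a ∨ c), w2   [→-rule on 16 (branches; this branch)]
20. ¬a ∨ c, w3   [◇-rule on 14: fresh world w3, w1Rw3]
21. a → ◇(¬a ∨ c), w3   [□-rule on 2 via w0Rw3]
22. a, w3   [□-rule on 4 via w0Rw3]
23. ¬(¬a ∨ c), w3   [¬◇-rule on 9 via w1Rw3]
24. ¬c, w3   [¬∨-rule on 23]
25. c, w3   [∨-rule on 20 (branches; this branch)]
Accessibility: w0Rw0, w0Rw1, w0Rw2, w0Rw3, w1Rw1, w1Rw3, w2Rw2, w3Rw3
Branch closes: c and ¬c both at w3.
All branches of the tableau close; one closing branch shown above.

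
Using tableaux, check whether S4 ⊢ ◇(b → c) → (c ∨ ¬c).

Yes, valid

Tableau for the negation ¬(◇(b → c) → (c ∨ ¬c)):
1. ¬(◇(b → c) → (c ∨ ¬c)), 0
2. ◇(b → c), 0   [¬→-rule on 1]
3. ¬(c ∨ ¬c), 0   [¬→-rule on 1]
4. ¬c, 0   [¬∨-rule on 3]
5. c, 0   [¬∨-rule on 3]
Accessibility: 0R0
Branch closes: c and ¬c both at 0.
Every branch of the negation's tableau closes; the branch above is one of them.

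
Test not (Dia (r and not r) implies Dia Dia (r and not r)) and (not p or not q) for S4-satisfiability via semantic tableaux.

1. not (Dia (r and not r) implies Dia Dia (r and not r)) and (not p or not q), w0
2. not (Dia (r and not r) implies Dia Dia (r and not r)), w0   [and-rule on 1]
3. not p or not q, w0   [and-rule on 1]
4. Dia (r and not r), w0   [neg-implies-rule on 2]
5. not Dia Dia (r and not r), w0   [neg-implies-rule on 2]
6. not Dia (r and not r), w0   [neg-Dia-rule on 5 via w0Rw0]
7. not (r and not r), w0   [neg-Dia-rule on 6 via w0Rw0]
8. not q, w0   [or-rule on 3 (branches; this branch)]
9. r, w0   [neg-and-rule on 7 (branches; this branch)]
10. r and not r, w1   [Dia-rule on 4: fresh world w1, w0Rw1]
11. r, w1   [and-rule on 10]
12. not r, w1   [and-rule on 10]
Accessibility: w0Rw0, w0Rw1, w1Rw1
Branch closes: r and not r both at w1.
Every branch closes; the branch above is one of them.

Unsatisfiable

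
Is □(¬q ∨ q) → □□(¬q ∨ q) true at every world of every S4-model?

Valid

Tableau for the negation ¬(□(¬q ∨ q) → □□(¬q ∨ q)):
1. ¬(□(¬q ∨ q) → □□(¬q ∨ q)), w0
2. □(¬q ∨ q), w0
3. ¬□□(¬q ∨ q), w0
4. ¬q ∨ q, w0
5. q, w0
6. ¬□(¬q ∨ q), w1
7. ¬q ∨ q, w1
8. q, w1
9. ¬(¬q ∨ q), w2
10. q, w2
11. ¬q, w2
Accessibility: w0Rw0, w0Rw1, w0Rw2, w1Rw1, w1Rw2, w2Rw2
Branch closes: q and ¬q both at w2.
Every branch of the negation's tableau closes; the branch above is one of them.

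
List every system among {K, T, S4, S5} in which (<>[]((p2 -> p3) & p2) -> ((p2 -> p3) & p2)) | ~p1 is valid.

S5-tableau for the negation ~((<>[]((p2 -> p3) & p2) -> ((p2 -> p3) & p2)) | ~p1):
1. ~((<>[]((p2 -> p3) & p2) -> ((p2 -> p3) & p2)) | ~p1), 0
2. ~(<>[]((p2 -> p3) & p2) -> ((p2 -> p3) & p2)), 0
3. p1, 0
4. <>[]((p2 -> p3) & p2), 0
5. ~((p2 -> p3) & p2), 0
6. ~(p2 -> p3), 0
7. p2, 0
8. ~p3, 0
9. []((p2 -> p3) & p2), 1
10. (p2 -> p3) & p2, 0
11. p2 -> p3, 0
12. (p2 -> p3) & p2, 1
13. p2 -> p3, 1
14. p2, 1
15. p3, 0
Accessibility: 0R0, 0R1, 1R0, 1R1
Branch closes: p3 and ~p3 both at 0.
Every branch closes (one shown): valid in S5.
S4-tableau for the negation ~((<>[]((p2 -> p3) & p2) -> ((p2 -> p3) & p2)) | ~p1):
1. ~((<>[]((p2 -> p3) & p2) -> ((p2 -> p3) & p2)) | ~p1), 0
2. ~(<>[]((p2 -> p3) & p2) -> ((p2 -> p3) & p2)), 0
3. p1, 0
4. <>[]((p2 -> p3) & p2), 0
5. ~((p2 -> p3) & p2), 0
6. ~p2, 0
7. []((p2 -> p3) & p2), 1
8. (p2 -> p3) & p2, 1
9. p2 -> p3, 1
10. p2, 1
11. p3, 1
Accessibility: 0R0, 0R1, 1R1
Complete open branch: countermodel on an S4-frame, so not valid in S4, nor in K, T (the same frame is also a K-frame and a T-frame).

S5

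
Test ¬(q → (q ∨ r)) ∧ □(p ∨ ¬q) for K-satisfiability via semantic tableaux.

Unsatisfiable

1. ¬(q → (q ∨ r)) ∧ □(p ∨ ¬q), w0
2. ¬(q → (q ∨ r)), w0
3. □(p ∨ ¬q), w0
4. q, w0
5. ¬(q ∨ r), w0
6. ¬q, w0
7. ¬r, w0
Branch closes: q and ¬q both at w0.
Every branch closes; the branch above is one of them.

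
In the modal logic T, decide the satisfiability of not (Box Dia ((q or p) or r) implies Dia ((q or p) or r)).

No, unsatisfiable

1. not (Box Dia ((q or p) or r) implies Dia ((q or p) or r)), w0
2. Box Dia ((q or p) or r), w0   [neg-implies-rule on 1]
3. not Dia ((q or p) or r), w0   [neg-implies-rule on 1]
4. Dia ((q or p) or r), w0   [Box-rule on 2 via w0Rw0]
5. not ((q or p) or r), w0   [neg-Dia-rule on 3 via w0Rw0]
6. not (q or p), w0   [neg-or-rule on 5]
7. not r, w0   [neg-or-rule on 5]
8. not q, w0   [neg-or-rule on 6]
9. not p, w0   [neg-or-rule on 6]
10. (q or p) or r, w1   [Dia-rule on 4: fresh world w1, w0Rw1]
11. Dia ((q or p) or r), w1   [Box-rule on 2 via w0Rw1]
12. not ((q or p) or r), w1   [neg-Dia-rule on 3 via w0Rw1]
13. not (q or p), w1   [neg-or-rule on 12]
14. not r, w1   [neg-or-rule on 12]
15. not q, w1   [neg-or-rule on 13]
16. not p, w1   [neg-or-rule on 13]
17. q or p, w1   [or-rule on 10 (branches; this branch)]
18. p, w1   [or-rule on 17 (branches; this branch)]
Accessibility: w0Rw0, w0Rw1, w1Rw1
Branch closes: p and not p both at w1.
Every branch closes; the branch above is one of them.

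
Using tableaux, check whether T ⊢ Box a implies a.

Tableau for the negation not (Box a implies a):
1. not (Box a implies a), 0
2. Box a, 0   [neg-implies-rule on 1]
3. not a, 0   [neg-implies-rule on 1]
4. a, 0   [Box-rule on 2 via 0R0]
Accessibility: 0R0
Branch closes: a and not a both at 0.
Every branch of the negation's tableau closes; the branch above is one of them.

Valid in T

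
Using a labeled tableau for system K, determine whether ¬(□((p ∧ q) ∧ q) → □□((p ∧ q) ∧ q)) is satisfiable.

Yes, satisfiable

1. ¬(□((p ∧ q) ∧ q) → □□((p ∧ q) ∧ q)), u
2. □((p ∧ q) ∧ q), u   [¬→-rule on 1]
3. ¬□□((p ∧ q) ∧ q), u   [¬→-rule on 1]
4. ¬□((p ∧ q) ∧ q), v   [¬□-rule on 3: fresh world v, uRv]
5. (p ∧ q) ∧ q, v   [□-rule on 2 via uRv]
6. p ∧ q, v   [∧-rule on 5]
7. q, v   [∧-rule on 5]
8. p, v   [∧-rule on 6]
9. ¬((p ∧ q) ∧ q), w   [¬□-rule on 4: fresh world w, vRw]
10. ¬q, w   [¬∧-rule on 9 (branches; this branch)]
Accessibility: uRv, vRw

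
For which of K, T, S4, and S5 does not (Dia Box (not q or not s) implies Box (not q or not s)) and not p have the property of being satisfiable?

S5-tableau for the formula:
1. not (Dia Box (not q or not s) implies Box (not q or not s)) and not p, 0
2. not (Dia Box (not q or not s) implies Box (not q or not s)), 0
3. not p, 0
4. Dia Box (not q or not s), 0
5. not Box (not q or not s), 0
6. Box (not q or not s), 1
7. not q or not s, 0
8. not q or not s, 1
9. not s, 0
10. not s, 1
11. not (not q or not s), 2
12. q, 2
13. s, 2
14. not q or not s, 2
15. not s, 2
Accessibility: 0R0, 0R1, 0R2, 1R0, 1R1, 1R2, 2R0, 2R1, 2R2
Branch closes: s and not s both at 2.
Every branch closes (one shown): unsatisfiable in S5.
S4-tableau for the formula:
1. not (Dia Box (not q or not s) implies Box (not q or not s)) and not p, 0
2. not (Dia Box (not q or not s) implies Box (not q or not s)), 0
3. not p, 0
4. Dia Box (not q or not s), 0
5. not Box (not q or not s), 0
6. Box (not q or not s), 1
7. not q or not s, 1
8. not s, 1
9. not (not q or not s), 2
10. q, 2
11. s, 2
Accessibility: 0R0, 0R1, 0R2, 1R1, 2R2
Complete open branch: satisfiable in S4, hence also in K, T (this S4-model is also a K-model and a T-model).

K, T, S4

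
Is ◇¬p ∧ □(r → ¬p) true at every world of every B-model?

No, not valid

Tableau for the negation ¬(◇¬p ∧ □(r → ¬p)):
1. ¬(◇¬p ∧ □(r → ¬p)), u
2. ¬□(r → ¬p), u
3. ¬(r → ¬p), v
4. r, v
5. p, v
Accessibility: uRu, uRv, vRu, vRv
The negation has an open branch (countermodel exists).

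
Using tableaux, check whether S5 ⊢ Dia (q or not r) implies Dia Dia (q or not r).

Tableau for the negation not (Dia (q or not r) implies Dia Dia (q or not r)):
1. not (Dia (q or not r) implies Dia Dia (q or not r)), w0
2. Dia (q or not r), w0
3. not Dia Dia (q or not r), w0
4. not Dia (q or not r), w0
5. not (q or not r), w0
6. not q, w0
7. r, w0
8. q or not r, w1
9. not Dia (q or not r), w1
10. not (q or not r), w1
11. not q, w1
12. r, w1
13. not r, w1
Accessibility: w0Rw0, w0Rw1, w1Rw0, w1Rw1
Branch closes: r and not r both at w1.
All branches of the negation close; one closing branch shown above.

Yes, valid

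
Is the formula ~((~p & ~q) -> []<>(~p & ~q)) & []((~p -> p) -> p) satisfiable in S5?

1. ~((~p & ~q) -> []<>(~p & ~q)) & []((~p -> p) -> p), w0
2. ~((~p & ~q) -> []<>(~p & ~q)), w0   [&-rule on 1]
3. []((~p -> p) -> p), w0   [&-rule on 1]
4. ~p & ~q, w0   [~->-rule on 2]
5. ~[]<>(~p & ~q), w0   [~->-rule on 2]
6. ~p, w0   [&-rule on 4]
7. ~q, w0   [&-rule on 4]
8. (~p -> p) -> p, w0   [[]-rule on 3 via w0Rw0]
9. ~(~p -> p), w0   [->-rule on 8 (branches; this branch)]
10. ~<>(~p & ~q), w1   [~[]-rule on 5: fresh world w1, w0Rw1]
11. (~p -> p) -> p, w1   [[]-rule on 3 via w0Rw1]
12. ~(~p & ~q), w0   [~<>-rule on 10 via w1Rw0]
13. ~(~p & ~q), w1   [~<>-rule on 10 via w1Rw1]
14. ~(~p -> p), w1   [->-rule on 11 (branches; this branch)]
15. ~p, w1   [~->-rule on 14]
16. q, w0   [~&-rule on 12 (branches; this branch)]
Accessibility: w0Rw0, w0Rw1, w1Rw0, w1Rw1
Branch closes: q and ~q both at w0.
(One branch shown.) All branches close.

No, unsatisfiable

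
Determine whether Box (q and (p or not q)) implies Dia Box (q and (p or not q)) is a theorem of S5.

Tableau for the negation not (Box (q and (p or not q)) implies Dia Box (q and (p or not q))):
1. not (Box (q and (p or not q)) implies Dia Box (q and (p or not q))), 0
2. Box (q and (p or not q)), 0
3. not Dia Box (q and (p or not q)), 0
4. q and (p or not q), 0
5. q, 0
6. p or not q, 0
7. not Box (q and (p or not q)), 0
8. p, 0
9. not (q and (p or not q)), 1
10. q and (p or not q), 1
11. q, 1
12. p or not q, 1
13. not Box (q and (p or not q)), 1
14. not (p or not q), 1
15. not p, 1
16. not q, 1
Accessibility: 0R0, 0R1, 1R0, 1R1
Branch closes: q and not q both at 1.
Every branch of the negation's tableau closes; the branch above is one of them.

Yes, valid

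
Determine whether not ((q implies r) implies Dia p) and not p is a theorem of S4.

Tableau for the negation not (not ((q implies r) implies Dia p) and not p):
1. not (not ((q implies r) implies Dia p) and not p), u
2. p, u
Accessibility: uRu
The negation has an open branch (countermodel exists).

Not valid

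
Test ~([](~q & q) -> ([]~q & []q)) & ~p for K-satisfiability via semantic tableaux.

Unsatisfiable

1. ~([](~q & q) -> ([]~q & []q)) & ~p, 0
2. ~([](~q & q) -> ([]~q & []q)), 0   [&-rule on 1]
3. ~p, 0   [&-rule on 1]
4. [](~q & q), 0   [~->-rule on 2]
5. ~([]~q & []q), 0   [~->-rule on 2]
6. ~[]q, 0   [~&-rule on 5 (branches; this branch)]
7. ~q, 1   [~[]-rule on 6: fresh world 1, 0R1]
8. ~q & q, 1   [[]-rule on 4 via 0R1]
9. q, 1   [&-rule on 8]
Accessibility: 0R1
Branch closes: q and ~q both at 1.
All branches of the tableau close; one closing branch shown above.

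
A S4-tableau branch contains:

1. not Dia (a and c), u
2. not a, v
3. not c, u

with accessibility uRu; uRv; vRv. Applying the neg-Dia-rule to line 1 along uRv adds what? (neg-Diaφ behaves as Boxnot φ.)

not (a and c), v

neg-Diaφ behaves as Boxnot φ: propagate the negated body to each accessible world.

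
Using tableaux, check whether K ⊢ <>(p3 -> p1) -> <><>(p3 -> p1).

Tableau for the negation ~(<>(p3 -> p1) -> <><>(p3 -> p1)):
1. ~(<>(p3 -> p1) -> <><>(p3 -> p1)), u
2. <>(p3 -> p1), u   [~->-rule on 1]
3. ~<><>(p3 -> p1), u   [~->-rule on 1]
4. p3 -> p1, v   [<>-rule on 2: fresh world v, uRv]
5. ~<>(p3 -> p1), v   [~<>-rule on 3 via uRv]
6. p1, v   [->-rule on 4 (branches; this branch)]
Accessibility: uRv
The negation has an open branch (countermodel exists).

Invalid (countermodel exists)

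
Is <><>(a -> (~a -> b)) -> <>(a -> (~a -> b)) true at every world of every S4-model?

Tableau for the negation ~(<><>(a -> (~a -> b)) -> <>(a -> (~a -> b))):
1. ~(<><>(a -> (~a -> b)) -> <>(a -> (~a -> b))), 0
2. <><>(a -> (~a -> b)), 0
3. ~<>(a -> (~a -> b)), 0
4. ~(a -> (~a -> b)), 0
5. a, 0
6. ~(~a -> b), 0
7. ~a, 0
8. ~b, 0
Accessibility: 0R0
Branch closes: a and ~a both at 0.
Every branch of the negation's tableau closes; the branch above is one of them.

Valid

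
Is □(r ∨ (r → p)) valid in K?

Tableau for the negation ¬□(r ∨ (r → p)):
1. ¬□(r ∨ (r → p)), 0
2. ¬(r ∨ (r → p)), 1
3. ¬r, 1
4. ¬(r → p), 1
5. r, 1
6. ¬p, 1
Accessibility: 0R1
Branch closes: r and ¬r both at 1.
Every branch of the negation's tableau closes; the branch above is one of them.

Valid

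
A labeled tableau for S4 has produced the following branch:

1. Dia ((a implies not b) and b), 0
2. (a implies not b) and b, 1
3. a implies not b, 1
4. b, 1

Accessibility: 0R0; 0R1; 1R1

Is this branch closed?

Open

No atom appears with both signs at the same world.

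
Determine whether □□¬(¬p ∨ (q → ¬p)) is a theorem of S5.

Invalid (countermodel exists)

Tableau for the negation ¬□□¬(¬p ∨ (q → ¬p)):
1. ¬□□¬(¬p ∨ (q → ¬p)), w0
2. ¬□¬(¬p ∨ (q → ¬p)), w1
3. ¬p ∨ (q → ¬p), w2
4. q → ¬p, w2
5. ¬p, w2
Accessibility: w0Rw0, w0Rw1, w0Rw2, w1Rw0, w1Rw1, w1Rw2, w2Rw0, w2Rw1, w2Rw2
The negation has an open branch (countermodel exists).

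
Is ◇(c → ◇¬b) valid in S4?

Tableau for the negation ¬◇(c → ◇¬b):
1. ¬◇(c → ◇¬b), w0
2. ¬(c → ◇¬b), w0
3. c, w0
4. ¬◇¬b, w0
5. b, w0
Accessibility: w0Rw0
The negation has an open branch (countermodel exists).

Not valid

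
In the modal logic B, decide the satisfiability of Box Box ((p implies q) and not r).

Satisfiable (open branch found)

1. Box Box ((p implies q) and not r), w0
2. Box ((p implies q) and not r), w0
3. (p implies q) and not r, w0
4. p implies q, w0
5. not r, w0
6. q, w0
Accessibility: w0Rw0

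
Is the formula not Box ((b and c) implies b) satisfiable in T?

1. not Box ((b and c) implies b), 0
2. not ((b and c) implies b), 1
3. b and c, 1
4. not b, 1
5. b, 1
6. c, 1
Accessibility: 0R0, 0R1, 1R1
Branch closes: b and not b both at 1.
All branches of the tableau close; one closing branch shown above.

Unsatisfiable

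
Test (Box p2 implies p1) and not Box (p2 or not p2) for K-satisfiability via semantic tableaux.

Unsatisfiable (every branch closes)

1. (Box p2 implies p1) and not Box (p2 or not p2), 0
2. Box p2 implies p1, 0
3. not Box (p2 or not p2), 0
4. p1, 0
5. not (p2 or not p2), 1
6. not p2, 1
7. p2, 1
Accessibility: 0R1
Branch closes: p2 and not p2 both at 1.
(One branch shown.) All branches close.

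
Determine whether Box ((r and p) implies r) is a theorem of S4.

Valid in S4

Tableau for the negation not Box ((r and p) implies r):
1. not Box ((r and p) implies r), 0
2. not ((r and p) implies r), 1
3. r and p, 1
4. not r, 1
5. r, 1
6. p, 1
Accessibility: 0R0, 0R1, 1R1
Branch closes: r and not r both at 1.
All branches of the negation close; one closing branch shown above.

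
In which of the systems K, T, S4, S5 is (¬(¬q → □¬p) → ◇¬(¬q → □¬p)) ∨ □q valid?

K-tableau for the negation ¬((¬(¬q → □¬p) → ◇¬(¬q → □¬p)) ∨ □q):
1. ¬((¬(¬q → □¬p) → ◇¬(¬q → □¬p)) ∨ □q), 0
2. ¬(¬(¬q → □¬p) → ◇¬(¬q → □¬p)), 0
3. ¬□q, 0
4. ¬(¬q → □¬p), 0
5. ¬◇¬(¬q → □¬p), 0
6. ¬q, 0
7. ¬□¬p, 0
8. ¬q, 1
9. ¬q → □¬p, 1
10. □¬p, 1
11. p, 2
12. ¬q → □¬p, 2
13. □¬p, 2
Accessibility: 0R1, 0R2
Complete open branch: countermodel on a K-frame, so not valid in K.
T-tableau for the negation ¬((¬(¬q → □¬p) → ◇¬(¬q → □¬p)) ∨ □q):
1. ¬((¬(¬q → □¬p) → ◇¬(¬q → □¬p)) ∨ □q), 0
2. ¬(¬(¬q → □¬p) → ◇¬(¬q → □¬p)), 0
3. ¬□q, 0
4. ¬(¬q → □¬p), 0
5. ¬◇¬(¬q → □¬p), 0
6. ¬q, 0
7. ¬□¬p, 0
8. ¬q → □¬p, 0
9. □¬p, 0
10. ¬p, 0
11. ¬q, 1
12. ¬q → □¬p, 1
13. ¬p, 1
14. □¬p, 1
15. p, 2
16. ¬q → □¬p, 2
17. ¬p, 2
Accessibility: 0R0, 0R1, 0R2, 1R1, 2R2
Branch closes: p and ¬p both at 2.
Every branch closes (one shown): valid in T, hence also in S4, S5 (every theorem of T is a theorem of S4 and S5).

T, S4, S5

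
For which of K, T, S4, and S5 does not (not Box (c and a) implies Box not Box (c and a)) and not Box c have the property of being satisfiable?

S4-tableau for the formula:
1. not (not Box (c and a) implies Box not Box (c and a)) and not Box c, u
2. not (not Box (c and a) implies Box not Box (c and a)), u   [and-rule on 1]
3. not Box c, u   [and-rule on 1]
4. not Box (c and a), u   [neg-implies-rule on 2]
5. not Box not Box (c and a), u   [neg-implies-rule on 2]
6. not c, v   [neg-Box-rule on 3: fresh world v, uRv]
7. not (c and a), w   [neg-Box-rule on 4: fresh world w, uRw]
8. not a, w   [neg-and-rule on 7 (branches; this branch)]
9. Box (c and a), x   [neg-Box-rule on 5: fresh world x, uRx]
10. c and a, x   [Box-rule on 9 via xRx]
11. c, x   [and-rule on 10]
12. a, x   [and-rule on 10]
Accessibility: uRu, uRv, uRw, uRx, vRv, wRw, xRx
Complete open branch: satisfiable in S4, hence also in K, T (this S4-model is also a K-model and a T-model).
S5-tableau for the formula:
1. not (not Box (c and a) implies Box not Box (c and a)) and not Box c, u
2. not (not Box (c and a) implies Box not Box (c and a)), u   [and-rule on 1]
3. not Box c, u   [and-rule on 1]
4. not Box (c and a), u   [neg-implies-rule on 2]
5. not Box not Box (c and a), u   [neg-implies-rule on 2]
6. not c, v   [neg-Box-rule on 3: fresh world v, uRv]
7. not (c and a), w   [neg-Box-rule on 4: fresh world w, uRw]
8. not a, w   [neg-and-rule on 7 (branches; this branch)]
9. Box (c and a), x   [neg-Box-rule on 5: fresh world x, uRx]
10. c and a, u   [Box-rule on 9 via xRu]
11. c, u   [and-rule on 10]
12. a, u   [and-rule on 10]
13. c and a, v   [Box-rule on 9 via xRv]
14. c, v   [and-rule on 13]
15. a, v   [and-rule on 13]
Accessibility: uRu, uRv, uRw, uRx, vRu, vRv, vRw, vRx, wRu, wRv, wRw, wRx, xRu, xRv, xRw, xRx
Branch closes: c and not c both at v.
Every branch closes (one shown): unsatisfiable in S5.

K, T, S4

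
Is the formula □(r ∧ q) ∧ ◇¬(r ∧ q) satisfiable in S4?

1. □(r ∧ q) ∧ ◇¬(r ∧ q), u
2. □(r ∧ q), u
3. ◇¬(r ∧ q), u
4. r ∧ q, u
5. r, u
6. q, u
7. ¬(r ∧ q), v
8. r ∧ q, v
9. r, v
10. q, v
11. ¬q, v
Accessibility: uRu, uRv, vRv
Branch closes: q and ¬q both at v.
(One branch shown.) All branches close.

Unsatisfiable (every branch closes)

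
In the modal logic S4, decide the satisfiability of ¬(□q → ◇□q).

1. ¬(□q → ◇□q), 0
2. □q, 0   [¬→-rule on 1]
3. ¬◇□q, 0   [¬→-rule on 1]
4. q, 0   [□-rule on 2 via 0R0]
5. ¬□q, 0   [¬◇-rule on 3 via 0R0]
6. ¬q, 1   [¬□-rule on 5: fresh world 1, 0R1]
7. q, 1   [□-rule on 2 via 0R1]
Accessibility: 0R0, 0R1, 1R1
Branch closes: q and ¬q both at 1.
(One branch shown.) All branches close.

No, unsatisfiable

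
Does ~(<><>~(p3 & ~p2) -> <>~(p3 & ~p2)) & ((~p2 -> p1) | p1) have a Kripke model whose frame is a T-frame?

1. ~(<><>~(p3 & ~p2) -> <>~(p3 & ~p2)) & ((~p2 -> p1) | p1), w0
2. ~(<><>~(p3 & ~p2) -> <>~(p3 & ~p2)), w0
3. (~p2 -> p1) | p1, w0
4. <><>~(p3 & ~p2), w0
5. ~<>~(p3 & ~p2), w0
6. p3 & ~p2, w0
7. p3, w0
8. ~p2, w0
9. p1, w0
10. <>~(p3 & ~p2), w1
11. p3 & ~p2, w1
12. p3, w1
13. ~p2, w1
14. ~(p3 & ~p2), w2
15. p2, w2
Accessibility: w0Rw0, w0Rw1, w1Rw1, w1Rw2, w2Rw2

Yes, satisfiable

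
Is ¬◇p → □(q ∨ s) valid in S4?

Tableau for the negation ¬(¬◇p → □(q ∨ s)):
1. ¬(¬◇p → □(q ∨ s)), 0
2. ¬◇p, 0
3. ¬□(q ∨ s), 0
4. ¬p, 0
5. ¬(q ∨ s), 1
6. ¬q, 1
7. ¬s, 1
8. ¬p, 1
Accessibility: 0R0, 0R1, 1R1
The negation has an open branch (countermodel exists).

Invalid (countermodel exists)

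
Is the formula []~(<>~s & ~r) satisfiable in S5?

1. []~(<>~s & ~r), 0
2. ~(<>~s & ~r), 0
3. r, 0
Accessibility: 0R0

Yes, satisfiable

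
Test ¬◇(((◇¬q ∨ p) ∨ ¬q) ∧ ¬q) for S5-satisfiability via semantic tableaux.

Satisfiable (open branch found)

1. ¬◇(((◇¬q ∨ p) ∨ ¬q) ∧ ¬q), 0
2. ¬(((◇¬q ∨ p) ∨ ¬q) ∧ ¬q), 0
3. q, 0
Accessibility: 0R0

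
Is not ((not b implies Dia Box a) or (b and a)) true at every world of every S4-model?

Invalid (countermodel exists)

Tableau for the negation (not b implies Dia Box a) or (b and a):
1. (not b implies Dia Box a) or (b and a), u
2. b and a, u
3. b, u
4. a, u
Accessibility: uRu
The negation has an open branch (countermodel exists).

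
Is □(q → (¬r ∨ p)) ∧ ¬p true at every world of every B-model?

Tableau for the negation ¬(□(q → (¬r ∨ p)) ∧ ¬p):
1. ¬(□(q → (¬r ∨ p)) ∧ ¬p), 0
2. p, 0   [¬∧-rule on 1 (branches; this branch)]
Accessibility: 0R0
The negation has an open branch (countermodel exists).

Invalid (countermodel exists)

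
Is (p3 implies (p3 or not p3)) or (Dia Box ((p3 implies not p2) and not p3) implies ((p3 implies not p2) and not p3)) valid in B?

Tableau for the negation not ((p3 implies (p3 or not p3)) or (Dia Box ((p3 implies not p2) and not p3) implies ((p3 implies not p2) and not p3))):
1. not ((p3 implies (p3 or not p3)) or (Dia Box ((p3 implies not p2) and not p3) implies ((p3 implies not p2) and not p3))), u
2. not (p3 implies (p3 or not p3)), u
3. not (Dia Box ((p3 implies not p2) and not p3) implies ((p3 implies not p2) and not p3)), u
4. p3, u
5. not (p3 or not p3), u
6. Dia Box ((p3 implies not p2) and not p3), u
7. not ((p3 implies not p2) and not p3), u
8. not p3, u
Accessibility: uRu
Branch closes: p3 and not p3 both at u.
Every branch of the negation's tableau closes; the branch above is one of them.

Yes, valid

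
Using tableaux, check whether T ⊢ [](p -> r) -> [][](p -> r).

Tableau for the negation ~([](p -> r) -> [][](p -> r)):
1. ~([](p -> r) -> [][](p -> r)), u
2. [](p -> r), u
3. ~[][](p -> r), u
4. p -> r, u
5. r, u
6. ~[](p -> r), v
7. p -> r, v
8. r, v
9. ~(p -> r), w
10. p, w
11. ~r, w
Accessibility: uRu, uRv, vRv, vRw, wRw
The negation has an open branch (countermodel exists).

Invalid (countermodel exists)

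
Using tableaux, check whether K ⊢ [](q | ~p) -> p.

Tableau for the negation ~([](q | ~p) -> p):
1. ~([](q | ~p) -> p), w0
2. [](q | ~p), w0
3. ~p, w0
The negation has an open branch (countermodel exists).

No, not valid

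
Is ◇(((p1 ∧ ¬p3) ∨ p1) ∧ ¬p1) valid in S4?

No, not valid

Tableau for the negation ¬◇(((p1 ∧ ¬p3) ∨ p1) ∧ ¬p1):
1. ¬◇(((p1 ∧ ¬p3) ∨ p1) ∧ ¬p1), u
2. ¬(((p1 ∧ ¬p3) ∨ p1) ∧ ¬p1), u   [¬◇-rule on 1 via uRu]
3. p1, u   [¬∧-rule on 2 (branches; this branch)]
Accessibility: uRu
The negation has an open branch (countermodel exists).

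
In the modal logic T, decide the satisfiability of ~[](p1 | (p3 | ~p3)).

No, unsatisfiable

1. ~[](p1 | (p3 | ~p3)), 0
2. ~(p1 | (p3 | ~p3)), 1
3. ~p1, 1
4. ~(p3 | ~p3), 1
5. ~p3, 1
6. p3, 1
Accessibility: 0R0, 0R1, 1R1
Branch closes: p3 and ~p3 both at 1.
All branches of the tableau close; one closing branch shown above.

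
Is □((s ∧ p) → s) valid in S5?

Valid

Tableau for the negation ¬□((s ∧ p) → s):
1. ¬□((s ∧ p) → s), w0
2. ¬((s ∧ p) → s), w1
3. s ∧ p, w1
4. ¬s, w1
5. s, w1
6. p, w1
Accessibility: w0Rw0, w0Rw1, w1Rw0, w1Rw1
Branch closes: s and ¬s both at w1.
All branches of the negation close; one closing branch shown above.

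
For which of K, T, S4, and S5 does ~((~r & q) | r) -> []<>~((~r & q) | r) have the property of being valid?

S5-tableau for the negation ~(~((~r & q) | r) -> []<>~((~r & q) | r)):
1. ~(~((~r & q) | r) -> []<>~((~r & q) | r)), u
2. ~((~r & q) | r), u
3. ~[]<>~((~r & q) | r), u
4. ~(~r & q), u
5. ~r, u
6. ~q, u
7. ~<>~((~r & q) | r), v
8. (~r & q) | r, u
9. (~r & q) | r, v
10. ~r & q, u
11. q, u
Accessibility: uRu, uRv, vRu, vRv
Branch closes: q and ~q both at u.
Every branch closes (one shown): valid in S5.
S4-tableau for the negation ~(~((~r & q) | r) -> []<>~((~r & q) | r)):
1. ~(~((~r & q) | r) -> []<>~((~r & q) | r)), u
2. ~((~r & q) | r), u
3. ~[]<>~((~r & q) | r), u
4. ~(~r & q), u
5. ~r, u
6. ~q, u
7. ~<>~((~r & q) | r), v
8. (~r & q) | r, v
9. r, v
Accessibility: uRu, uRv, vRv
Complete open branch: countermodel on an S4-frame, so not valid in S4, nor in K, T (the same frame is also a K-frame and a T-frame).

S5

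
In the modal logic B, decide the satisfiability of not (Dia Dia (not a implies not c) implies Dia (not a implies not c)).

1. not (Dia Dia (not a implies not c) implies Dia (not a implies not c)), w0
2. Dia Dia (not a implies not c), w0
3. not Dia (not a implies not c), w0
4. not (not a implies not c), w0
5. not a, w0
6. c, w0
7. Dia (not a implies not c), w1
8. not (not a implies not c), w1
9. not a, w1
10. c, w1
11. not a implies not c, w2
12. not c, w2
Accessibility: w0Rw0, w0Rw1, w1Rw0, w1Rw1, w1Rw2, w2Rw1, w2Rw2

Satisfiable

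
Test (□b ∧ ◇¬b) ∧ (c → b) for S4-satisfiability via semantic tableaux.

1. (□b ∧ ◇¬b) ∧ (c → b), w0
2. □b ∧ ◇¬b, w0   [∧-rule on 1]
3. c → b, w0   [∧-rule on 1]
4. □b, w0   [∧-rule on 2]
5. ◇¬b, w0   [∧-rule on 2]
6. b, w0   [□-rule on 4 via w0Rw0]
7. ¬b, w1   [◇-rule on 5: fresh world w1, w0Rw1]
8. b, w1   [□-rule on 4 via w0Rw1]
Accessibility: w0Rw0, w0Rw1, w1Rw1
Branch closes: b and ¬b both at w1.
(One branch shown.) All branches close.

Unsatisfiable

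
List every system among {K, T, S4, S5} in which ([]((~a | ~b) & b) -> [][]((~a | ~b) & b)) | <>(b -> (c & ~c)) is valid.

S4-tableau for the negation ~(([]((~a | ~b) & b) -> [][]((~a | ~b) & b)) | <>(b -> (c & ~c))):
1. ~(([]((~a | ~b) & b) -> [][]((~a | ~b) & b)) | <>(b -> (c & ~c))), u
2. ~([]((~a | ~b) & b) -> [][]((~a | ~b) & b)), u   [~|-rule on 1]
3. ~<>(b -> (c & ~c)), u   [~|-rule on 1]
4. []((~a | ~b) & b), u   [~->-rule on 2]
5. ~[][]((~a | ~b) & b), u   [~->-rule on 2]
6. ~(b -> (c & ~c)), u   [~<>-rule on 3 via uRu]
7. b, u   [~->-rule on 6]
8. ~(c & ~c), u   [~->-rule on 6]
9. (~a | ~b) & b, u   [[]-rule on 4 via uRu]
10. ~a | ~b, u   [&-rule on 9]
11. c, u   [~&-rule on 8 (branches; this branch)]
12. ~a, u   [|-rule on 10 (branches; this branch)]
13. ~[]((~a | ~b) & b), v   [~[]-rule on 5: fresh world v, uRv]
14. ~(b -> (c & ~c)), v   [~<>-rule on 3 via uRv]
15. b, v   [~->-rule on 14]
16. ~(c & ~c), v   [~->-rule on 14]
17. (~a | ~b) & b, v   [[]-rule on 4 via uRv]
18. ~a | ~b, v   [&-rule on 17]
19. c, v   [~&-rule on 16 (branches; this branch)]
20. ~a, v   [|-rule on 18 (branches; this branch)]
21. ~((~a | ~b) & b), w   [~[]-rule on 13: fresh world w, vRw]
22. ~(b -> (c & ~c)), w   [~<>-rule on 3 via uRw]
23. b, w   [~->-rule on 22]
24. ~(c & ~c), w   [~->-rule on 22]
25. (~a | ~b) & b, w   [[]-rule on 4 via uRw]
26. ~a | ~b, w   [&-rule on 25]
27. ~(~a | ~b), w   [~&-rule on 21 (branches; this branch)]
28. a, w   [~|-rule on 27]
29. c, w   [~&-rule on 24 (branches; this branch)]
30. ~b, w   [|-rule on 26 (branches; this branch)]
Accessibility: uRu, uRv, uRw, vRv, vRw, wRw
Branch closes: b and ~b both at w.
Every branch closes (one shown): valid in S4, hence also in S5 (every theorem of S4 is a theorem of S5).
T-tableau for the negation ~(([]((~a | ~b) & b) -> [][]((~a | ~b) & b)) | <>(b -> (c & ~c))):
1. ~(([]((~a | ~b) & b) -> [][]((~a | ~b) & b)) | <>(b -> (c & ~c))), u
2. ~([]((~a | ~b) & b) -> [][]((~a | ~b) & b)), u   [~|-rule on 1]
3. ~<>(b -> (c & ~c)), u   [~|-rule on 1]
4. []((~a | ~b) & b), u   [~->-rule on 2]
5. ~[][]((~a | ~b) & b), u   [~->-rule on 2]
6. ~(b -> (c & ~c)), u   [~<>-rule on 3 via uRu]
7. b, u   [~->-rule on 6]
8. ~(c & ~c), u   [~->-rule on 6]
9. (~a | ~b) & b, u   [[]-rule on 4 via uRu]
10. ~a | ~b, u   [&-rule on 9]
11. c, u   [~&-rule on 8 (branches; this branch)]
12. ~a, u   [|-rule on 10 (branches; this branch)]
13. ~[]((~a | ~b) & b), v   [~[]-rule on 5: fresh world v, uRv]
14. ~(b -> (c & ~c)), v   [~<>-rule on 3 via uRv]
15. b, v   [~->-rule on 14]
16. ~(c & ~c), v   [~->-rule on 14]
17. (~a | ~b) & b, v   [[]-rule on 4 via uRv]
18. ~a | ~b, v   [&-rule on 17]
19. c, v   [~&-rule on 16 (branches; this branch)]
20. ~a, v   [|-rule on 18 (branches; this branch)]
21. ~((~a | ~b) & b), w   [~[]-rule on 13: fresh world w, vRw]
22. ~b, w   [~&-rule on 21 (branches; this branch)]
Accessibility: uRu, uRv, vRv, vRw, wRw
Complete open branch: countermodel on a T-frame, so not valid in T, nor in K (the same frame is also a K-frame).

S4, S5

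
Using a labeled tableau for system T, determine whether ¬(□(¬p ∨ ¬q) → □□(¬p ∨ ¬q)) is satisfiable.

1. ¬(□(¬p ∨ ¬q) → □□(¬p ∨ ¬q)), w0
2. □(¬p ∨ ¬q), w0   [¬→-rule on 1]
3. ¬□□(¬p ∨ ¬q), w0   [¬→-rule on 1]
4. ¬p ∨ ¬q, w0   [□-rule on 2 via w0Rw0]
5. ¬q, w0   [∨-rule on 4 (branches; this branch)]
6. ¬□(¬p ∨ ¬q), w1   [¬□-rule on 3: fresh world w1, w0Rw1]
7. ¬p ∨ ¬q, w1   [□-rule on 2 via w0Rw1]
8. ¬q, w1   [∨-rule on 7 (branches; this branch)]
9. ¬(¬p ∨ ¬q), w2   [¬□-rule on 6: fresh world w2, w1Rw2]
10. p, w2   [¬∨-rule on 9]
11. q, w2   [¬∨-rule on 9]
Accessibility: w0Rw0, w0Rw1, w1Rw1, w1Rw2, w2Rw2

Yes, satisfiable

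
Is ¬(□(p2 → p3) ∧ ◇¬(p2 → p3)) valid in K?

Tableau for the negation □(p2 → p3) ∧ ◇¬(p2 → p3):
1. □(p2 → p3) ∧ ◇¬(p2 → p3), 0
2. □(p2 → p3), 0
3. ◇¬(p2 → p3), 0
4. ¬(p2 → p3), 1
5. p2, 1
6. ¬p3, 1
7. p2 → p3, 1
8. p3, 1
Accessibility: 0R1
Branch closes: p3 and ¬p3 both at 1.
All branches of the negation close; one closing branch shown above.

Valid in K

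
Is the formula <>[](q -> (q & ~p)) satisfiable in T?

Satisfiable

1. <>[](q -> (q & ~p)), u
2. [](q -> (q & ~p)), v   [<>-rule on 1: fresh world v, uRv]
3. q -> (q & ~p), v   [[]-rule on 2 via vRv]
4. q & ~p, v   [->-rule on 3 (branches; this branch)]
5. q, v   [&-rule on 4]
6. ~p, v   [&-rule on 4]
Accessibility: uRu, uRv, vRv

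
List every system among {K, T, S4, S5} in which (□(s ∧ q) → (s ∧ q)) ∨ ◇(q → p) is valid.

K-tableau for the negation ¬((□(s ∧ q) → (s ∧ q)) ∨ ◇(q → p)):
1. ¬((□(s ∧ q) → (s ∧ q)) ∨ ◇(q → p)), u
2. ¬(□(s ∧ q) → (s ∧ q)), u   [¬∨-rule on 1]
3. ¬◇(q → p), u   [¬∨-rule on 1]
4. □(s ∧ q), u   [¬→-rule on 2]
5. ¬(s ∧ q), u   [¬→-rule on 2]
6. ¬q, u   [¬∧-rule on 5 (branches; this branch)]
Complete open branch: countermodel on a K-frame, so not valid in K.
T-tableau for the negation ¬((□(s ∧ q) → (s ∧ q)) ∨ ◇(q → p)):
1. ¬((□(s ∧ q) → (s ∧ q)) ∨ ◇(q → p)), u
2. ¬(□(s ∧ q) → (s ∧ q)), u   [¬∨-rule on 1]
3. ¬◇(q → p), u   [¬∨-rule on 1]
4. □(s ∧ q), u   [¬→-rule on 2]
5. ¬(s ∧ q), u   [¬→-rule on 2]
6. ¬(q → p), u   [¬◇-rule on 3 via uRu]
7. q, u   [¬→-rule on 6]
8. ¬p, u   [¬→-rule on 6]
9. s ∧ q, u   [□-rule on 4 via uRu]
10. s, u   [∧-rule on 9]
11. ¬q, u   [¬∧-rule on 5 (branches; this branch)]
Accessibility: uRu
Branch closes: q and ¬q both at u.
Every branch closes (one shown): valid in T, hence also in S4, S5 (every theorem of T is a theorem of S4 and S5).

T, S4, S5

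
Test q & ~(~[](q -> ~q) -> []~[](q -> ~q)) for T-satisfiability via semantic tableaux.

1. q & ~(~[](q -> ~q) -> []~[](q -> ~q)), 0
2. q, 0   [&-rule on 1]
3. ~(~[](q -> ~q) -> []~[](q -> ~q)), 0   [&-rule on 1]
4. ~[](q -> ~q), 0   [~->-rule on 3]
5. ~[]~[](q -> ~q), 0   [~->-rule on 3]
6. ~(q -> ~q), 1   [~[]-rule on 4: fresh world 1, 0R1]
7. q, 1   [~->-rule on 6]
8. [](q -> ~q), 2   [~[]-rule on 5: fresh world 2, 0R2]
9. q -> ~q, 2   [[]-rule on 8 via 2R2]
10. ~q, 2   [->-rule on 9 (branches; this branch)]
Accessibility: 0R0, 0R1, 0R2, 1R1, 2R2

Satisfiable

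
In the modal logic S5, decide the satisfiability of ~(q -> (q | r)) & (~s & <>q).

Unsatisfiable

1. ~(q -> (q | r)) & (~s & <>q), 0
2. ~(q -> (q | r)), 0   [&-rule on 1]
3. ~s & <>q, 0   [&-rule on 1]
4. q, 0   [~->-rule on 2]
5. ~(q | r), 0   [~->-rule on 2]
6. ~s, 0   [&-rule on 3]
7. <>q, 0   [&-rule on 3]
8. ~q, 0   [~|-rule on 5]
9. ~r, 0   [~|-rule on 5]
Accessibility: 0R0
Branch closes: q and ~q both at 0.
All branches of the tableau close; one closing branch shown above.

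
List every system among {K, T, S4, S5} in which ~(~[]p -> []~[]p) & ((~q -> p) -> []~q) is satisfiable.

S4-tableau for the formula:
1. ~(~[]p -> []~[]p) & ((~q -> p) -> []~q), w0
2. ~(~[]p -> []~[]p), w0   [&-rule on 1]
3. (~q -> p) -> []~q, w0   [&-rule on 1]
4. ~[]p, w0   [~->-rule on 2]
5. ~[]~[]p, w0   [~->-rule on 2]
6. []~q, w0   [->-rule on 3 (branches; this branch)]
7. ~q, w0   [[]-rule on 6 via w0Rw0]
8. ~p, w1   [~[]-rule on 4: fresh world w1, w0Rw1]
9. ~q, w1   [[]-rule on 6 via w0Rw1]
10. []p, w2   [~[]-rule on 5: fresh world w2, w0Rw2]
11. ~q, w2   [[]-rule on 6 via w0Rw2]
12. p, w2   [[]-rule on 10 via w2Rw2]
Accessibility: w0Rw0, w0Rw1, w0Rw2, w1Rw1, w2Rw2
Complete open branch: satisfiable in S4, hence also in K, T (this S4-model is also a K-model and a T-model).
S5-tableau for the formula:
1. ~(~[]p -> []~[]p) & ((~q -> p) -> []~q), w0
2. ~(~[]p -> []~[]p), w0   [&-rule on 1]
3. (~q -> p) -> []~q, w0   [&-rule on 1]
4. ~[]p, w0   [~->-rule on 2]
5. ~[]~[]p, w0   [~->-rule on 2]
6. []~q, w0   [->-rule on 3 (branches; this branch)]
7. ~q, w0   [[]-rule on 6 via w0Rw0]
8. ~p, w1   [~[]-rule on 4: fresh world w1, w0Rw1]
9. ~q, w1   [[]-rule on 6 via w0Rw1]
10. []p, w2   [~[]-rule on 5: fresh world w2, w0Rw2]
11. ~q, w2   [[]-rule on 6 via w0Rw2]
12. p, w0   [[]-rule on 10 via w2Rw0]
13. p, w1   [[]-rule on 10 via w2Rw1]
Accessibility: w0Rw0, w0Rw1, w0Rw2, w1Rw0, w1Rw1, w1Rw2, w2Rw0, w2Rw1, w2Rw2
Branch closes: p and ~p both at w1.
Every branch closes (one shown): unsatisfiable in S5.

K, T, S4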